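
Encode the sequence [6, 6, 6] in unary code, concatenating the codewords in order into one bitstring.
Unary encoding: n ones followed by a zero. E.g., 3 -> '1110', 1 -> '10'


Encode each number as n ones followed by a terminating 0:
  6 -> 1111110 (7 bits)
  6 -> 1111110 (7 bits)
  6 -> 1111110 (7 bits)
Total length = 7 + 7 + 7 = 21 bits.

Unary([6, 6, 6]) = 111111011111101111110 (21 bits)


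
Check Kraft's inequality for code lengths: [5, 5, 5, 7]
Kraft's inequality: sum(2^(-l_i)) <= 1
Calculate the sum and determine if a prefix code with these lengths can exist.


Sum = 2^(-5) + 2^(-5) + 2^(-5) + 2^(-7)
    = 0.03125 + 0.03125 + 0.03125 + 0.0078125
    = 13/128 = 0.1015625
Since 0.1015625 <= 1, Kraft's inequality IS satisfied.
A prefix code with these lengths CAN exist.

Kraft sum = 0.1015625. Satisfied.


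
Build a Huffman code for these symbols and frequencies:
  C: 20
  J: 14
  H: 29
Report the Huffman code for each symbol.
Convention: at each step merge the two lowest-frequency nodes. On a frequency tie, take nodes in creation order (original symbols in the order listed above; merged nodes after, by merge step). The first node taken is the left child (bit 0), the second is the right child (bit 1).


Huffman tree construction:
Step 1: Merge J(14) + C(20) = 34
Step 2: Merge H(29) + (J+C)(34) = 63
Read each symbol's code off the tree from the root (left child = 0, right child = 1).

Codes:
  C: 11 (length 2)
  J: 10 (length 2)
  H: 0 (length 1)
Average code length: 97/63 = 1.5397 bits/symbol


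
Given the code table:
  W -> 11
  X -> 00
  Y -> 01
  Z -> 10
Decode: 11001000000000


Decoding:
11 -> W
00 -> X
10 -> Z
00 -> X
00 -> X
00 -> X
00 -> X


Result: WXZXXXX


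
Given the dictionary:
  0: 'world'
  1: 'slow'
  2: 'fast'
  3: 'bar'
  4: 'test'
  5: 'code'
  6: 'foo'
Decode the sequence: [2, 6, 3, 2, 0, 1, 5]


Look up each index in the dictionary:
  2 -> 'fast'
  6 -> 'foo'
  3 -> 'bar'
  2 -> 'fast'
  0 -> 'world'
  1 -> 'slow'
  5 -> 'code'

Decoded: "fast foo bar fast world slow code"


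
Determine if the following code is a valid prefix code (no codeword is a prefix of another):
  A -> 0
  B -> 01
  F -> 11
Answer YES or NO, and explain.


Checking each pair (does one codeword prefix another?):
  A='0' vs B='01': prefix -- VIOLATION

NO -- this is NOT a valid prefix code. A (0) is a prefix of B (01).


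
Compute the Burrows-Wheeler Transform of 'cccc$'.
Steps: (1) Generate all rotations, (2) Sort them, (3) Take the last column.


Rotations (sorted):
  0: $cccc -> last char: c
  1: c$ccc -> last char: c
  2: cc$cc -> last char: c
  3: ccc$c -> last char: c
  4: cccc$ -> last char: $


BWT = cccc$


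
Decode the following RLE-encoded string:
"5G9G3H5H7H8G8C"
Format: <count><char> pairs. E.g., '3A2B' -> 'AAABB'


Expanding each <count><char> pair:
  5G -> 'GGGGG'
  9G -> 'GGGGGGGGG'
  3H -> 'HHH'
  5H -> 'HHHHH'
  7H -> 'HHHHHHH'
  8G -> 'GGGGGGGG'
  8C -> 'CCCCCCCC'

Decoded = GGGGGGGGGGGGGGHHHHHHHHHHHHHHHGGGGGGGGCCCCCCCC


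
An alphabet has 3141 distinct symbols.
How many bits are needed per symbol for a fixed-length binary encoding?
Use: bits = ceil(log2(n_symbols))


log2(3141) = 11.617
Bracket: 2^11 = 2048 < 3141 <= 2^12 = 4096
So ceil(log2(3141)) = 12

bits = ceil(log2(3141)) = ceil(11.617) = 12 bits


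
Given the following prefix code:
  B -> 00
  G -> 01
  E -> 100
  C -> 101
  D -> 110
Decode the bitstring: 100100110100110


Decoding step by step:
Bits 100 -> E
Bits 100 -> E
Bits 110 -> D
Bits 100 -> E
Bits 110 -> D


Decoded message: EEDED


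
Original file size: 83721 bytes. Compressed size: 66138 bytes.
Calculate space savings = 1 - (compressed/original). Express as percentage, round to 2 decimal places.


ratio = compressed/original = 66138/83721 = 0.789981
savings = 1 - ratio = 1 - 0.789981 = 0.210019
as a percentage: 0.210019 * 100 = 21.0%

Space savings = 1 - 66138/83721 = 21.0%


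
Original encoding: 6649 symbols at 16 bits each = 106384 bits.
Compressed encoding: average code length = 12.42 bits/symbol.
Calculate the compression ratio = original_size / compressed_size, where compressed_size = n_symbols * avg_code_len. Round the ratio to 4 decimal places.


original_size = n_symbols * orig_bits = 6649 * 16 = 106384 bits
compressed_size = n_symbols * avg_code_len = 6649 * 12.42 = 82580.58 bits
ratio = original_size / compressed_size = 106384 / 82580.58 = 1.2882

Compression ratio = 1.2882


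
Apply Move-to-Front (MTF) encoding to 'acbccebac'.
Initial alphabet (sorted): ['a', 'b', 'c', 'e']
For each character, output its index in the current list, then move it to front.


MTF encoding:
'a': index 0 in ['a', 'b', 'c', 'e'] -> ['a', 'b', 'c', 'e']
'c': index 2 in ['a', 'b', 'c', 'e'] -> ['c', 'a', 'b', 'e']
'b': index 2 in ['c', 'a', 'b', 'e'] -> ['b', 'c', 'a', 'e']
'c': index 1 in ['b', 'c', 'a', 'e'] -> ['c', 'b', 'a', 'e']
'c': index 0 in ['c', 'b', 'a', 'e'] -> ['c', 'b', 'a', 'e']
'e': index 3 in ['c', 'b', 'a', 'e'] -> ['e', 'c', 'b', 'a']
'b': index 2 in ['e', 'c', 'b', 'a'] -> ['b', 'e', 'c', 'a']
'a': index 3 in ['b', 'e', 'c', 'a'] -> ['a', 'b', 'e', 'c']
'c': index 3 in ['a', 'b', 'e', 'c'] -> ['c', 'a', 'b', 'e']


Output: [0, 2, 2, 1, 0, 3, 2, 3, 3]


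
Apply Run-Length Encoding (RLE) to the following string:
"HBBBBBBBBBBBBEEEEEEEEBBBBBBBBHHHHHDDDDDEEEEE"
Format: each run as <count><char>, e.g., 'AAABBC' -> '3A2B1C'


Scanning runs left to right:
  i=0: run of 'H' x 1 -> '1H'
  i=1: run of 'B' x 12 -> '12B'
  i=13: run of 'E' x 8 -> '8E'
  i=21: run of 'B' x 8 -> '8B'
  i=29: run of 'H' x 5 -> '5H'
  i=34: run of 'D' x 5 -> '5D'
  i=39: run of 'E' x 5 -> '5E'

RLE = 1H12B8E8B5H5D5E


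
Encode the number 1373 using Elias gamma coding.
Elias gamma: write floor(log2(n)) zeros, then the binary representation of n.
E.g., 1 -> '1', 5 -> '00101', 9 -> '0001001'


num_bits = floor(log2(1373)) + 1 = 11
leading_zeros = num_bits - 1 = 10
binary(1373) = 10101011101

Elias gamma(1373) = '0000000000' + '10101011101' = 000000000010101011101 (21 bits)


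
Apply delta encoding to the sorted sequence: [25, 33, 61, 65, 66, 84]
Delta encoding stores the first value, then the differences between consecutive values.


First value: 25
Deltas:
  33 - 25 = 8
  61 - 33 = 28
  65 - 61 = 4
  66 - 65 = 1
  84 - 66 = 18


Delta encoded: [25, 8, 28, 4, 1, 18]


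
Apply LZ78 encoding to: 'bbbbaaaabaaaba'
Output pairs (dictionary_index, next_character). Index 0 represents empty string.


LZ78 encoding steps:
Dictionary: {0: ''}
Step 1: w='' (idx 0), next='b' -> output (0, 'b'), add 'b' as idx 1
Step 2: w='b' (idx 1), next='b' -> output (1, 'b'), add 'bb' as idx 2
Step 3: w='b' (idx 1), next='a' -> output (1, 'a'), add 'ba' as idx 3
Step 4: w='' (idx 0), next='a' -> output (0, 'a'), add 'a' as idx 4
Step 5: w='a' (idx 4), next='a' -> output (4, 'a'), add 'aa' as idx 5
Step 6: w='ba' (idx 3), next='a' -> output (3, 'a'), add 'baa' as idx 6
Step 7: w='a' (idx 4), next='b' -> output (4, 'b'), add 'ab' as idx 7
Step 8: w='a' (idx 4), end of input -> output (4, '')


Encoded: [(0, 'b'), (1, 'b'), (1, 'a'), (0, 'a'), (4, 'a'), (3, 'a'), (4, 'b'), (4, '')]


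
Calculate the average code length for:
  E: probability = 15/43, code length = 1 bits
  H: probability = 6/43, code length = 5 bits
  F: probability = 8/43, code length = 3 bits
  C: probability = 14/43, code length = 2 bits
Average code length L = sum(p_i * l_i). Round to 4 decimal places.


Weighted contributions p_i * l_i:
  E: (15/43) * 1 = 15/43
  H: (6/43) * 5 = 30/43
  F: (8/43) * 3 = 24/43
  C: (14/43) * 2 = 28/43
Sum = (15 + 30 + 24 + 28)/43 = 97/43

L = 97/43 = 2.2558 bits/symbol


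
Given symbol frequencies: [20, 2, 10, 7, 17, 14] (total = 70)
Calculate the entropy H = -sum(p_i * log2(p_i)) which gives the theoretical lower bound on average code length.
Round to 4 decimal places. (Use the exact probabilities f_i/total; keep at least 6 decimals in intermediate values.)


Per-symbol terms -p_i * log2(p_i) with p_i = f_i/70:
  p = 20/70 = 0.285714: log2(p) = -1.807355, -p*log2(p) = 0.516387
  p = 2/70 = 0.028571: log2(p) = -5.129283, -p*log2(p) = 0.146551
  p = 10/70 = 0.142857: log2(p) = -2.807355, -p*log2(p) = 0.401051
  p = 7/70 = 0.100000: log2(p) = -3.321928, -p*log2(p) = 0.332193
  p = 17/70 = 0.242857: log2(p) = -2.041820, -p*log2(p) = 0.495871
  p = 14/70 = 0.200000: log2(p) = -2.321928, -p*log2(p) = 0.464386
H = 0.516387 + 0.146551 + 0.401051 + 0.332193 + 0.495871 + 0.464386 = 2.356439

H = 2.3564 bits/symbol


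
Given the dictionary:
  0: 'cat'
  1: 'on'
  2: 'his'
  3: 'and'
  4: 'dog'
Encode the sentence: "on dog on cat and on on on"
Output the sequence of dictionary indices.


Look up each word in the dictionary:
  'on' -> 1
  'dog' -> 4
  'on' -> 1
  'cat' -> 0
  'and' -> 3
  'on' -> 1
  'on' -> 1
  'on' -> 1

Encoded: [1, 4, 1, 0, 3, 1, 1, 1]


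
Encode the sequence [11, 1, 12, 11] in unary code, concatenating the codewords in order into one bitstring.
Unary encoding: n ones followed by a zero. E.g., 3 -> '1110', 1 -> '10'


Encode each number as n ones followed by a terminating 0:
  11 -> 111111111110 (12 bits)
  1 -> 10 (2 bits)
  12 -> 1111111111110 (13 bits)
  11 -> 111111111110 (12 bits)
Total length = 12 + 2 + 13 + 12 = 39 bits.

Unary([11, 1, 12, 11]) = 111111111110101111111111110111111111110 (39 bits)


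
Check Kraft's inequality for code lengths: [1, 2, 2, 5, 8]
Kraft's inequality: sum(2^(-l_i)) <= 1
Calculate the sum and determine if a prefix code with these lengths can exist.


Sum = 2^(-1) + 2^(-2) + 2^(-2) + 2^(-5) + 2^(-8)
    = 0.5 + 0.25 + 0.25 + 0.03125 + 0.00390625
    = 265/256 = 1.03515625
Since 1.03515625 > 1, Kraft's inequality is NOT satisfied.
A prefix code with these lengths CANNOT exist.

Kraft sum = 1.03515625. Not satisfied.


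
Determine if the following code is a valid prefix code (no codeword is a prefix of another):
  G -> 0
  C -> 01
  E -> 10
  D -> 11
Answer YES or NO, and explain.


Checking each pair (does one codeword prefix another?):
  G='0' vs C='01': prefix -- VIOLATION

NO -- this is NOT a valid prefix code. G (0) is a prefix of C (01).


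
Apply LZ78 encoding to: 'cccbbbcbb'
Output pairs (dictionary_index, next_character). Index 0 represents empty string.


LZ78 encoding steps:
Dictionary: {0: ''}
Step 1: w='' (idx 0), next='c' -> output (0, 'c'), add 'c' as idx 1
Step 2: w='c' (idx 1), next='c' -> output (1, 'c'), add 'cc' as idx 2
Step 3: w='' (idx 0), next='b' -> output (0, 'b'), add 'b' as idx 3
Step 4: w='b' (idx 3), next='b' -> output (3, 'b'), add 'bb' as idx 4
Step 5: w='c' (idx 1), next='b' -> output (1, 'b'), add 'cb' as idx 5
Step 6: w='b' (idx 3), end of input -> output (3, '')


Encoded: [(0, 'c'), (1, 'c'), (0, 'b'), (3, 'b'), (1, 'b'), (3, '')]


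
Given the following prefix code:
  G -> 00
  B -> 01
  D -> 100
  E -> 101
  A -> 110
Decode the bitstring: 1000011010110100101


Decoding step by step:
Bits 100 -> D
Bits 00 -> G
Bits 110 -> A
Bits 101 -> E
Bits 101 -> E
Bits 00 -> G
Bits 101 -> E


Decoded message: DGAEEGE


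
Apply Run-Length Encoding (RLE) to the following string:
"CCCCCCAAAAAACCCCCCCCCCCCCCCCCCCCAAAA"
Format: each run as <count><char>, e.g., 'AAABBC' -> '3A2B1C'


Scanning runs left to right:
  i=0: run of 'C' x 6 -> '6C'
  i=6: run of 'A' x 6 -> '6A'
  i=12: run of 'C' x 20 -> '20C'
  i=32: run of 'A' x 4 -> '4A'

RLE = 6C6A20C4A


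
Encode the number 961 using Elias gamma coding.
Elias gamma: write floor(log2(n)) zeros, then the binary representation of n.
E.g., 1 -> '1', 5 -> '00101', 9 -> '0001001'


num_bits = floor(log2(961)) + 1 = 10
leading_zeros = num_bits - 1 = 9
binary(961) = 1111000001

Elias gamma(961) = '000000000' + '1111000001' = 0000000001111000001 (19 bits)


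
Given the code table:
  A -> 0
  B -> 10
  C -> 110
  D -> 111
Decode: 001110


Decoding:
0 -> A
0 -> A
111 -> D
0 -> A


Result: AADA


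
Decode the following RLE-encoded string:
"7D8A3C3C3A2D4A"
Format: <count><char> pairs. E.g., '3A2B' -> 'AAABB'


Expanding each <count><char> pair:
  7D -> 'DDDDDDD'
  8A -> 'AAAAAAAA'
  3C -> 'CCC'
  3C -> 'CCC'
  3A -> 'AAA'
  2D -> 'DD'
  4A -> 'AAAA'

Decoded = DDDDDDDAAAAAAAACCCCCCAAADDAAAA


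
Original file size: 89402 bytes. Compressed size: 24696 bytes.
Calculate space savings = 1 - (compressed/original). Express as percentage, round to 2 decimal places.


ratio = compressed/original = 24696/89402 = 0.276235
savings = 1 - ratio = 1 - 0.276235 = 0.723765
as a percentage: 0.723765 * 100 = 72.38%

Space savings = 1 - 24696/89402 = 72.38%


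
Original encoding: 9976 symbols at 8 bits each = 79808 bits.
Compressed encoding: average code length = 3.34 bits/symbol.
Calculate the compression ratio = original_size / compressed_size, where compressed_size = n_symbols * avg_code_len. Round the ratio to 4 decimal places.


original_size = n_symbols * orig_bits = 9976 * 8 = 79808 bits
compressed_size = n_symbols * avg_code_len = 9976 * 3.34 = 33319.84 bits
ratio = original_size / compressed_size = 79808 / 33319.84 = 2.3952

Compression ratio = 2.3952


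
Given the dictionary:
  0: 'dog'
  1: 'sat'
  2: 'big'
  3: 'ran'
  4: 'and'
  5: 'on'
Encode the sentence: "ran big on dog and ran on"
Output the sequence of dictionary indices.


Look up each word in the dictionary:
  'ran' -> 3
  'big' -> 2
  'on' -> 5
  'dog' -> 0
  'and' -> 4
  'ran' -> 3
  'on' -> 5

Encoded: [3, 2, 5, 0, 4, 3, 5]


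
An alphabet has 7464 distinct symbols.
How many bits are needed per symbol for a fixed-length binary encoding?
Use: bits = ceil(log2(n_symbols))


log2(7464) = 12.8657
Bracket: 2^12 = 4096 < 7464 <= 2^13 = 8192
So ceil(log2(7464)) = 13

bits = ceil(log2(7464)) = ceil(12.8657) = 13 bits


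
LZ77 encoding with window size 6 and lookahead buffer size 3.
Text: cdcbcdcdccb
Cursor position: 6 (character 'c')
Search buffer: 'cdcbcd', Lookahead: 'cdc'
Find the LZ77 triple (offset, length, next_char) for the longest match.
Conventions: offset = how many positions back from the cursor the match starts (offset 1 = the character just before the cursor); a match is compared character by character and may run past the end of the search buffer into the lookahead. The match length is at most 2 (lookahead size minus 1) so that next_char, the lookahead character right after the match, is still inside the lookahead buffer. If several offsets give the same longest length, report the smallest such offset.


Try each offset into the search buffer:
  offset=1 (pos 5, char 'd'): match length 0
  offset=2 (pos 4, char 'c'): match length 2
  offset=3 (pos 3, char 'b'): match length 0
  offset=4 (pos 2, char 'c'): match length 1
  offset=5 (pos 1, char 'd'): match length 0
  offset=6 (pos 0, char 'c'): match length 2
Longest match has length 2, found at offsets 2, 6; take the smallest, offset 2.
next_char = character at position 6 + 2 = 8 -> 'c'

Best match: offset=2, length=2 (matching 'cd' starting at position 4)
LZ77 triple: (2, 2, 'c')


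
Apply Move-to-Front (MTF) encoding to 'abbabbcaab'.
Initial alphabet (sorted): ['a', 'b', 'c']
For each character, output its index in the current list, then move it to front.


MTF encoding:
'a': index 0 in ['a', 'b', 'c'] -> ['a', 'b', 'c']
'b': index 1 in ['a', 'b', 'c'] -> ['b', 'a', 'c']
'b': index 0 in ['b', 'a', 'c'] -> ['b', 'a', 'c']
'a': index 1 in ['b', 'a', 'c'] -> ['a', 'b', 'c']
'b': index 1 in ['a', 'b', 'c'] -> ['b', 'a', 'c']
'b': index 0 in ['b', 'a', 'c'] -> ['b', 'a', 'c']
'c': index 2 in ['b', 'a', 'c'] -> ['c', 'b', 'a']
'a': index 2 in ['c', 'b', 'a'] -> ['a', 'c', 'b']
'a': index 0 in ['a', 'c', 'b'] -> ['a', 'c', 'b']
'b': index 2 in ['a', 'c', 'b'] -> ['b', 'a', 'c']


Output: [0, 1, 0, 1, 1, 0, 2, 2, 0, 2]


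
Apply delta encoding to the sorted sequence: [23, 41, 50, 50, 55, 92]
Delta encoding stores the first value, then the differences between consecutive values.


First value: 23
Deltas:
  41 - 23 = 18
  50 - 41 = 9
  50 - 50 = 0
  55 - 50 = 5
  92 - 55 = 37


Delta encoded: [23, 18, 9, 0, 5, 37]


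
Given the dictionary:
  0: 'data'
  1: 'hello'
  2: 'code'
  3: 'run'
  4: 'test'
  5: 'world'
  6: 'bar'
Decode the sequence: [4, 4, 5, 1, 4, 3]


Look up each index in the dictionary:
  4 -> 'test'
  4 -> 'test'
  5 -> 'world'
  1 -> 'hello'
  4 -> 'test'
  3 -> 'run'

Decoded: "test test world hello test run"


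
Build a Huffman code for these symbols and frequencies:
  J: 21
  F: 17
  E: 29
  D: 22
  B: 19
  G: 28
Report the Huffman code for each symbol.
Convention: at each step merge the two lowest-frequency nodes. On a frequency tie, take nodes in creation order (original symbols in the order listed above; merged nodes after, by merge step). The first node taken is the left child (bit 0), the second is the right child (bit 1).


Huffman tree construction:
Step 1: Merge F(17) + B(19) = 36
Step 2: Merge J(21) + D(22) = 43
Step 3: Merge G(28) + E(29) = 57
Step 4: Merge (F+B)(36) + (J+D)(43) = 79
Step 5: Merge (G+E)(57) + ((F+B)+(J+D))(79) = 136
Read each symbol's code off the tree from the root (left child = 0, right child = 1).

Codes:
  J: 110 (length 3)
  F: 100 (length 3)
  E: 01 (length 2)
  D: 111 (length 3)
  B: 101 (length 3)
  G: 00 (length 2)
Average code length: 351/136 = 2.5809 bits/symbol


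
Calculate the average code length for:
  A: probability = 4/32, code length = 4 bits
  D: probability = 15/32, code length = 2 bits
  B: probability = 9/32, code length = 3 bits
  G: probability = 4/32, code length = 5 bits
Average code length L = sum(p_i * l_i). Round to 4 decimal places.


Weighted contributions p_i * l_i:
  A: (4/32) * 4 = 16/32
  D: (15/32) * 2 = 30/32
  B: (9/32) * 3 = 27/32
  G: (4/32) * 5 = 20/32
Sum = (16 + 30 + 27 + 20)/32 = 93/32

L = 93/32 = 2.9063 bits/symbol


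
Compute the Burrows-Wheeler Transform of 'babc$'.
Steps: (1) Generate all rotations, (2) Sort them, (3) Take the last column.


Rotations (sorted):
  0: $babc -> last char: c
  1: abc$b -> last char: b
  2: babc$ -> last char: $
  3: bc$ba -> last char: a
  4: c$bab -> last char: b


BWT = cb$ab


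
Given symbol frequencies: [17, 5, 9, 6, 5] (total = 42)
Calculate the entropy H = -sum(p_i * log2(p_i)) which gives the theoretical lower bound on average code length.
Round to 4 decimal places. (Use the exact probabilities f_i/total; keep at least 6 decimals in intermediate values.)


Per-symbol terms -p_i * log2(p_i) with p_i = f_i/42:
  p = 17/42 = 0.404762: log2(p) = -1.304855, -p*log2(p) = 0.528155
  p = 5/42 = 0.119048: log2(p) = -3.070389, -p*log2(p) = 0.365523
  p = 9/42 = 0.214286: log2(p) = -2.222392, -p*log2(p) = 0.476227
  p = 6/42 = 0.142857: log2(p) = -2.807355, -p*log2(p) = 0.401051
  p = 5/42 = 0.119048: log2(p) = -3.070389, -p*log2(p) = 0.365523
H = 0.528155 + 0.365523 + 0.476227 + 0.401051 + 0.365523 = 2.136479

H = 2.1365 bits/symbol


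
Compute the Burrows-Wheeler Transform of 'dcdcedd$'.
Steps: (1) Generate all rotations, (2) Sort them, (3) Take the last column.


Rotations (sorted):
  0: $dcdcedd -> last char: d
  1: cdcedd$d -> last char: d
  2: cedd$dcd -> last char: d
  3: d$dcdced -> last char: d
  4: dcdcedd$ -> last char: $
  5: dcedd$dc -> last char: c
  6: dd$dcdce -> last char: e
  7: edd$dcdc -> last char: c


BWT = dddd$cec


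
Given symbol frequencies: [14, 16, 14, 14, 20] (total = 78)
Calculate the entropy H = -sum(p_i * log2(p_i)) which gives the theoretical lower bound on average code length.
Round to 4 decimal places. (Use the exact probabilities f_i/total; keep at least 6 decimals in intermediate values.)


Per-symbol terms -p_i * log2(p_i) with p_i = f_i/78:
  p = 14/78 = 0.179487: log2(p) = -2.478047, -p*log2(p) = 0.444778
  p = 16/78 = 0.205128: log2(p) = -2.285402, -p*log2(p) = 0.468800
  p = 14/78 = 0.179487: log2(p) = -2.478047, -p*log2(p) = 0.444778
  p = 14/78 = 0.179487: log2(p) = -2.478047, -p*log2(p) = 0.444778
  p = 20/78 = 0.256410: log2(p) = -1.963474, -p*log2(p) = 0.503455
H = 0.444778 + 0.468800 + 0.444778 + 0.444778 + 0.503455 = 2.306589

H = 2.3066 bits/symbol


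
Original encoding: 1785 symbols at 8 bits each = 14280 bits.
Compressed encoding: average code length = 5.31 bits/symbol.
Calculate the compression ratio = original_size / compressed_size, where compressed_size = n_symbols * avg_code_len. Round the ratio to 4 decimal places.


original_size = n_symbols * orig_bits = 1785 * 8 = 14280 bits
compressed_size = n_symbols * avg_code_len = 1785 * 5.31 = 9478.35 bits
ratio = original_size / compressed_size = 14280 / 9478.35 = 1.5066

Compression ratio = 1.5066


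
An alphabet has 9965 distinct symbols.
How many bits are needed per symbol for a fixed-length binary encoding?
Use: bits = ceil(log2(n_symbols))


log2(9965) = 13.2827
Bracket: 2^13 = 8192 < 9965 <= 2^14 = 16384
So ceil(log2(9965)) = 14

bits = ceil(log2(9965)) = ceil(13.2827) = 14 bits


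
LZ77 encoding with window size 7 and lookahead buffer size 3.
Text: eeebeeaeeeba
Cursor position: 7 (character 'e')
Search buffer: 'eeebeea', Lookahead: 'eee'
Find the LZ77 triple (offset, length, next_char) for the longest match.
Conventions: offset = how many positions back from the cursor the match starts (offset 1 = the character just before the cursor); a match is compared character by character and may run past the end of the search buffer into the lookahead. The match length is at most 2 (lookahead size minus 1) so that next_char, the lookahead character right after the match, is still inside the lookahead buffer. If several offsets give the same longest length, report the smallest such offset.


Try each offset into the search buffer:
  offset=1 (pos 6, char 'a'): match length 0
  offset=2 (pos 5, char 'e'): match length 1
  offset=3 (pos 4, char 'e'): match length 2
  offset=4 (pos 3, char 'b'): match length 0
  offset=5 (pos 2, char 'e'): match length 1
  offset=6 (pos 1, char 'e'): match length 2
  offset=7 (pos 0, char 'e'): match length 2
Longest match has length 2, found at offsets 3, 6, 7; take the smallest, offset 3.
next_char = character at position 7 + 2 = 9 -> 'e'

Best match: offset=3, length=2 (matching 'ee' starting at position 4)
LZ77 triple: (3, 2, 'e')


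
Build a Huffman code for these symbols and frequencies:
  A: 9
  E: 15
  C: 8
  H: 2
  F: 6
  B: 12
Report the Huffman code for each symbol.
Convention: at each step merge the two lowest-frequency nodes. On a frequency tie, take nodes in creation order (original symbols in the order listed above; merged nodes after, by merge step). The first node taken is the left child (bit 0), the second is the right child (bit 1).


Huffman tree construction:
Step 1: Merge H(2) + F(6) = 8
Step 2: Merge C(8) + (H+F)(8) = 16
Step 3: Merge A(9) + B(12) = 21
Step 4: Merge E(15) + (C+(H+F))(16) = 31
Step 5: Merge (A+B)(21) + (E+(C+(H+F)))(31) = 52
Read each symbol's code off the tree from the root (left child = 0, right child = 1).

Codes:
  A: 00 (length 2)
  E: 10 (length 2)
  C: 110 (length 3)
  H: 1110 (length 4)
  F: 1111 (length 4)
  B: 01 (length 2)
Average code length: 128/52 = 2.4615 bits/symbol


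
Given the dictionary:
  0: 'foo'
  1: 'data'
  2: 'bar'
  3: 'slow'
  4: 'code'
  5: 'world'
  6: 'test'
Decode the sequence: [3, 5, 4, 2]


Look up each index in the dictionary:
  3 -> 'slow'
  5 -> 'world'
  4 -> 'code'
  2 -> 'bar'

Decoded: "slow world code bar"


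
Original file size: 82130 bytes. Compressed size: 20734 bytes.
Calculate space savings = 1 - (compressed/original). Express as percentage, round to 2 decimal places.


ratio = compressed/original = 20734/82130 = 0.252453
savings = 1 - ratio = 1 - 0.252453 = 0.747547
as a percentage: 0.747547 * 100 = 74.75%

Space savings = 1 - 20734/82130 = 74.75%


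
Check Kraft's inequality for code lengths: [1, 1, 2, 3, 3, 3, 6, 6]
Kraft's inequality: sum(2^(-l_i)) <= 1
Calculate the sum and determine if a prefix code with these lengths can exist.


Sum = 2^(-1) + 2^(-1) + 2^(-2) + 2^(-3) + 2^(-3) + 2^(-3) + 2^(-6) + 2^(-6)
    = 0.5 + 0.5 + 0.25 + 0.125 + 0.125 + 0.125 + 0.015625 + 0.015625
    = 106/64 = 1.65625
Since 1.65625 > 1, Kraft's inequality is NOT satisfied.
A prefix code with these lengths CANNOT exist.

Kraft sum = 1.65625. Not satisfied.


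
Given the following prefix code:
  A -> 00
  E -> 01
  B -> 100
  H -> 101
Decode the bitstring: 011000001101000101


Decoding step by step:
Bits 01 -> E
Bits 100 -> B
Bits 00 -> A
Bits 01 -> E
Bits 101 -> H
Bits 00 -> A
Bits 01 -> E
Bits 01 -> E


Decoded message: EBAEHAEE


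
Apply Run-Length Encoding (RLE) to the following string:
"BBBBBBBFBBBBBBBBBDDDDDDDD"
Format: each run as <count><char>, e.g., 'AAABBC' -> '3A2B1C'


Scanning runs left to right:
  i=0: run of 'B' x 7 -> '7B'
  i=7: run of 'F' x 1 -> '1F'
  i=8: run of 'B' x 9 -> '9B'
  i=17: run of 'D' x 8 -> '8D'

RLE = 7B1F9B8D


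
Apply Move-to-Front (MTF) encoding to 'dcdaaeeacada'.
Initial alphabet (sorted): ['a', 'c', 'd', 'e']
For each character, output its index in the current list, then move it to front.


MTF encoding:
'd': index 2 in ['a', 'c', 'd', 'e'] -> ['d', 'a', 'c', 'e']
'c': index 2 in ['d', 'a', 'c', 'e'] -> ['c', 'd', 'a', 'e']
'd': index 1 in ['c', 'd', 'a', 'e'] -> ['d', 'c', 'a', 'e']
'a': index 2 in ['d', 'c', 'a', 'e'] -> ['a', 'd', 'c', 'e']
'a': index 0 in ['a', 'd', 'c', 'e'] -> ['a', 'd', 'c', 'e']
'e': index 3 in ['a', 'd', 'c', 'e'] -> ['e', 'a', 'd', 'c']
'e': index 0 in ['e', 'a', 'd', 'c'] -> ['e', 'a', 'd', 'c']
'a': index 1 in ['e', 'a', 'd', 'c'] -> ['a', 'e', 'd', 'c']
'c': index 3 in ['a', 'e', 'd', 'c'] -> ['c', 'a', 'e', 'd']
'a': index 1 in ['c', 'a', 'e', 'd'] -> ['a', 'c', 'e', 'd']
'd': index 3 in ['a', 'c', 'e', 'd'] -> ['d', 'a', 'c', 'e']
'a': index 1 in ['d', 'a', 'c', 'e'] -> ['a', 'd', 'c', 'e']


Output: [2, 2, 1, 2, 0, 3, 0, 1, 3, 1, 3, 1]


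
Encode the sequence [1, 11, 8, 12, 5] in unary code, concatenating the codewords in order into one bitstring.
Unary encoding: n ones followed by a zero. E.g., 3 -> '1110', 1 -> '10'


Encode each number as n ones followed by a terminating 0:
  1 -> 10 (2 bits)
  11 -> 111111111110 (12 bits)
  8 -> 111111110 (9 bits)
  12 -> 1111111111110 (13 bits)
  5 -> 111110 (6 bits)
Total length = 2 + 12 + 9 + 13 + 6 = 42 bits.

Unary([1, 11, 8, 12, 5]) = 101111111111101111111101111111111110111110 (42 bits)


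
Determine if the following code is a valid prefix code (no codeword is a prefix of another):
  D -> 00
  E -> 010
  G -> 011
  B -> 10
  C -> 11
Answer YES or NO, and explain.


Checking each pair (does one codeword prefix another?):
  D='00' vs E='010': no prefix
  D='00' vs G='011': no prefix
  D='00' vs B='10': no prefix
  D='00' vs C='11': no prefix
  E='010' vs D='00': no prefix
  E='010' vs G='011': no prefix
  E='010' vs B='10': no prefix
  E='010' vs C='11': no prefix
  G='011' vs D='00': no prefix
  G='011' vs E='010': no prefix
  G='011' vs B='10': no prefix
  G='011' vs C='11': no prefix
  B='10' vs D='00': no prefix
  B='10' vs E='010': no prefix
  B='10' vs G='011': no prefix
  B='10' vs C='11': no prefix
  C='11' vs D='00': no prefix
  C='11' vs E='010': no prefix
  C='11' vs G='011': no prefix
  C='11' vs B='10': no prefix
No violation found over all pairs.

YES -- this is a valid prefix code. No codeword is a prefix of any other codeword.


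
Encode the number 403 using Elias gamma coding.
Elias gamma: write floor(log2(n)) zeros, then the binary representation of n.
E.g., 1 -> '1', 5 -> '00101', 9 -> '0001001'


num_bits = floor(log2(403)) + 1 = 9
leading_zeros = num_bits - 1 = 8
binary(403) = 110010011

Elias gamma(403) = '00000000' + '110010011' = 00000000110010011 (17 bits)


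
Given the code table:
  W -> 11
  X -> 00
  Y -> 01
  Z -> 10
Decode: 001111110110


Decoding:
00 -> X
11 -> W
11 -> W
11 -> W
01 -> Y
10 -> Z


Result: XWWWYZ


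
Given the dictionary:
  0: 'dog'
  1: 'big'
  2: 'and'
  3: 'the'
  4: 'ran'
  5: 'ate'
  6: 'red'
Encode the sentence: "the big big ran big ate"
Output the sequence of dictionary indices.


Look up each word in the dictionary:
  'the' -> 3
  'big' -> 1
  'big' -> 1
  'ran' -> 4
  'big' -> 1
  'ate' -> 5

Encoded: [3, 1, 1, 4, 1, 5]


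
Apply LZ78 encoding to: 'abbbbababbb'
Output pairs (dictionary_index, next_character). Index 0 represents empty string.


LZ78 encoding steps:
Dictionary: {0: ''}
Step 1: w='' (idx 0), next='a' -> output (0, 'a'), add 'a' as idx 1
Step 2: w='' (idx 0), next='b' -> output (0, 'b'), add 'b' as idx 2
Step 3: w='b' (idx 2), next='b' -> output (2, 'b'), add 'bb' as idx 3
Step 4: w='b' (idx 2), next='a' -> output (2, 'a'), add 'ba' as idx 4
Step 5: w='ba' (idx 4), next='b' -> output (4, 'b'), add 'bab' as idx 5
Step 6: w='bb' (idx 3), end of input -> output (3, '')


Encoded: [(0, 'a'), (0, 'b'), (2, 'b'), (2, 'a'), (4, 'b'), (3, '')]


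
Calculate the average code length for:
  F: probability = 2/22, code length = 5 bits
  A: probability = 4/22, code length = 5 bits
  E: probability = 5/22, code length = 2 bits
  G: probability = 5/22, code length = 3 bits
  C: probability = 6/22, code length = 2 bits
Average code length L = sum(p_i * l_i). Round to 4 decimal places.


Weighted contributions p_i * l_i:
  F: (2/22) * 5 = 10/22
  A: (4/22) * 5 = 20/22
  E: (5/22) * 2 = 10/22
  G: (5/22) * 3 = 15/22
  C: (6/22) * 2 = 12/22
Sum = (10 + 20 + 10 + 15 + 12)/22 = 67/22

L = 67/22 = 3.0455 bits/symbol


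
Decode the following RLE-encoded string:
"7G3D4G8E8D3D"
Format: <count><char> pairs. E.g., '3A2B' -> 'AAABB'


Expanding each <count><char> pair:
  7G -> 'GGGGGGG'
  3D -> 'DDD'
  4G -> 'GGGG'
  8E -> 'EEEEEEEE'
  8D -> 'DDDDDDDD'
  3D -> 'DDD'

Decoded = GGGGGGGDDDGGGGEEEEEEEEDDDDDDDDDDD


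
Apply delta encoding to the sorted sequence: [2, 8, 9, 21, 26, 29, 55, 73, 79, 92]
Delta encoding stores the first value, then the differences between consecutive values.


First value: 2
Deltas:
  8 - 2 = 6
  9 - 8 = 1
  21 - 9 = 12
  26 - 21 = 5
  29 - 26 = 3
  55 - 29 = 26
  73 - 55 = 18
  79 - 73 = 6
  92 - 79 = 13


Delta encoded: [2, 6, 1, 12, 5, 3, 26, 18, 6, 13]


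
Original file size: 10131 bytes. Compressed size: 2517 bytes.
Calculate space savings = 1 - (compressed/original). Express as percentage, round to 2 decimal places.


ratio = compressed/original = 2517/10131 = 0.248445
savings = 1 - ratio = 1 - 0.248445 = 0.751555
as a percentage: 0.751555 * 100 = 75.16%

Space savings = 1 - 2517/10131 = 75.16%


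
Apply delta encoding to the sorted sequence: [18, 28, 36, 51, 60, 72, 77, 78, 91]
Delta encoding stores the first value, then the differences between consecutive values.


First value: 18
Deltas:
  28 - 18 = 10
  36 - 28 = 8
  51 - 36 = 15
  60 - 51 = 9
  72 - 60 = 12
  77 - 72 = 5
  78 - 77 = 1
  91 - 78 = 13


Delta encoded: [18, 10, 8, 15, 9, 12, 5, 1, 13]


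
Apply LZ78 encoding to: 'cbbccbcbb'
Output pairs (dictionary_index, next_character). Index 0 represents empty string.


LZ78 encoding steps:
Dictionary: {0: ''}
Step 1: w='' (idx 0), next='c' -> output (0, 'c'), add 'c' as idx 1
Step 2: w='' (idx 0), next='b' -> output (0, 'b'), add 'b' as idx 2
Step 3: w='b' (idx 2), next='c' -> output (2, 'c'), add 'bc' as idx 3
Step 4: w='c' (idx 1), next='b' -> output (1, 'b'), add 'cb' as idx 4
Step 5: w='cb' (idx 4), next='b' -> output (4, 'b'), add 'cbb' as idx 5


Encoded: [(0, 'c'), (0, 'b'), (2, 'c'), (1, 'b'), (4, 'b')]


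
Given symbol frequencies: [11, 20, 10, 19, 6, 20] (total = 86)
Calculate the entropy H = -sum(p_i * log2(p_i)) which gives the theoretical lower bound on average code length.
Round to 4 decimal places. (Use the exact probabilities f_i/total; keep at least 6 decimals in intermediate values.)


Per-symbol terms -p_i * log2(p_i) with p_i = f_i/86:
  p = 11/86 = 0.127907: log2(p) = -2.966833, -p*log2(p) = 0.379479
  p = 20/86 = 0.232558: log2(p) = -2.104337, -p*log2(p) = 0.489381
  p = 10/86 = 0.116279: log2(p) = -3.104337, -p*log2(p) = 0.360969
  p = 19/86 = 0.220930: log2(p) = -2.178337, -p*log2(p) = 0.481261
  p = 6/86 = 0.069767: log2(p) = -3.841302, -p*log2(p) = 0.267998
  p = 20/86 = 0.232558: log2(p) = -2.104337, -p*log2(p) = 0.489381
H = 0.379479 + 0.489381 + 0.360969 + 0.481261 + 0.267998 + 0.489381 = 2.468469

H = 2.4685 bits/symbol


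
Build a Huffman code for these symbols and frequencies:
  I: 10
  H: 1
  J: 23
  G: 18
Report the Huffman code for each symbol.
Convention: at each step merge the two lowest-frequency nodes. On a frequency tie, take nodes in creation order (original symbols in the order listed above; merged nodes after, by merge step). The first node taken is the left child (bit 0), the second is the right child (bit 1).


Huffman tree construction:
Step 1: Merge H(1) + I(10) = 11
Step 2: Merge (H+I)(11) + G(18) = 29
Step 3: Merge J(23) + ((H+I)+G)(29) = 52
Read each symbol's code off the tree from the root (left child = 0, right child = 1).

Codes:
  I: 101 (length 3)
  H: 100 (length 3)
  J: 0 (length 1)
  G: 11 (length 2)
Average code length: 92/52 = 1.7692 bits/symbol


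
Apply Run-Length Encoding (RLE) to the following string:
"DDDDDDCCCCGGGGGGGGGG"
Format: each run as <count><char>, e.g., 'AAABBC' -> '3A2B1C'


Scanning runs left to right:
  i=0: run of 'D' x 6 -> '6D'
  i=6: run of 'C' x 4 -> '4C'
  i=10: run of 'G' x 10 -> '10G'

RLE = 6D4C10G


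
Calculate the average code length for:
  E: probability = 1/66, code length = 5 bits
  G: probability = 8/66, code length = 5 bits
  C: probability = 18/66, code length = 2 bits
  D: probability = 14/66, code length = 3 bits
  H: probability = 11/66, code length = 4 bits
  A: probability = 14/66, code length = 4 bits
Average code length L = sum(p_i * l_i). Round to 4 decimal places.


Weighted contributions p_i * l_i:
  E: (1/66) * 5 = 5/66
  G: (8/66) * 5 = 40/66
  C: (18/66) * 2 = 36/66
  D: (14/66) * 3 = 42/66
  H: (11/66) * 4 = 44/66
  A: (14/66) * 4 = 56/66
Sum = (5 + 40 + 36 + 42 + 44 + 56)/66 = 223/66

L = 223/66 = 3.3788 bits/symbol


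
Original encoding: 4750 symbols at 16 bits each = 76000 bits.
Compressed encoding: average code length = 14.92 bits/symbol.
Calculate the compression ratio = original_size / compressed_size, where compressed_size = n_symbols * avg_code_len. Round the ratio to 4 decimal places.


original_size = n_symbols * orig_bits = 4750 * 16 = 76000 bits
compressed_size = n_symbols * avg_code_len = 4750 * 14.92 = 70870.0 bits
ratio = original_size / compressed_size = 76000 / 70870.0 = 1.0724

Compression ratio = 1.0724


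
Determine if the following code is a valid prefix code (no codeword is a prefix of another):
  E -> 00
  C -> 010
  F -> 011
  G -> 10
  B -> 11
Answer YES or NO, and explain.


Checking each pair (does one codeword prefix another?):
  E='00' vs C='010': no prefix
  E='00' vs F='011': no prefix
  E='00' vs G='10': no prefix
  E='00' vs B='11': no prefix
  C='010' vs E='00': no prefix
  C='010' vs F='011': no prefix
  C='010' vs G='10': no prefix
  C='010' vs B='11': no prefix
  F='011' vs E='00': no prefix
  F='011' vs C='010': no prefix
  F='011' vs G='10': no prefix
  F='011' vs B='11': no prefix
  G='10' vs E='00': no prefix
  G='10' vs C='010': no prefix
  G='10' vs F='011': no prefix
  G='10' vs B='11': no prefix
  B='11' vs E='00': no prefix
  B='11' vs C='010': no prefix
  B='11' vs F='011': no prefix
  B='11' vs G='10': no prefix
No violation found over all pairs.

YES -- this is a valid prefix code. No codeword is a prefix of any other codeword.


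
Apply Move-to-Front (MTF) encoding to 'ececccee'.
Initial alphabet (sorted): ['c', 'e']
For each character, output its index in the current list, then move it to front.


MTF encoding:
'e': index 1 in ['c', 'e'] -> ['e', 'c']
'c': index 1 in ['e', 'c'] -> ['c', 'e']
'e': index 1 in ['c', 'e'] -> ['e', 'c']
'c': index 1 in ['e', 'c'] -> ['c', 'e']
'c': index 0 in ['c', 'e'] -> ['c', 'e']
'c': index 0 in ['c', 'e'] -> ['c', 'e']
'e': index 1 in ['c', 'e'] -> ['e', 'c']
'e': index 0 in ['e', 'c'] -> ['e', 'c']


Output: [1, 1, 1, 1, 0, 0, 1, 0]


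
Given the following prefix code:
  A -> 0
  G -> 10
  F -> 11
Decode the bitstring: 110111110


Decoding step by step:
Bits 11 -> F
Bits 0 -> A
Bits 11 -> F
Bits 11 -> F
Bits 10 -> G


Decoded message: FAFFG


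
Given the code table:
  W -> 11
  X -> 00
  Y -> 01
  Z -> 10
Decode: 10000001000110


Decoding:
10 -> Z
00 -> X
00 -> X
01 -> Y
00 -> X
01 -> Y
10 -> Z


Result: ZXXYXYZ


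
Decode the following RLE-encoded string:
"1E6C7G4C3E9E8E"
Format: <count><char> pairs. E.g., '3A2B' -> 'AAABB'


Expanding each <count><char> pair:
  1E -> 'E'
  6C -> 'CCCCCC'
  7G -> 'GGGGGGG'
  4C -> 'CCCC'
  3E -> 'EEE'
  9E -> 'EEEEEEEEE'
  8E -> 'EEEEEEEE'

Decoded = ECCCCCCGGGGGGGCCCCEEEEEEEEEEEEEEEEEEEE


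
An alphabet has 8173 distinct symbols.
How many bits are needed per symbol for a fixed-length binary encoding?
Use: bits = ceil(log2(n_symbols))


log2(8173) = 12.9967
Bracket: 2^12 = 4096 < 8173 <= 2^13 = 8192
So ceil(log2(8173)) = 13

bits = ceil(log2(8173)) = ceil(12.9967) = 13 bits


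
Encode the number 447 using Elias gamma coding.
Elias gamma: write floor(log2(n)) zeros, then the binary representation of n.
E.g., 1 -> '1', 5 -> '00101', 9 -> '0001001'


num_bits = floor(log2(447)) + 1 = 9
leading_zeros = num_bits - 1 = 8
binary(447) = 110111111

Elias gamma(447) = '00000000' + '110111111' = 00000000110111111 (17 bits)


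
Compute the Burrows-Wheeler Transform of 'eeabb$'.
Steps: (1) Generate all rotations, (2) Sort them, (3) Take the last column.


Rotations (sorted):
  0: $eeabb -> last char: b
  1: abb$ee -> last char: e
  2: b$eeab -> last char: b
  3: bb$eea -> last char: a
  4: eabb$e -> last char: e
  5: eeabb$ -> last char: $


BWT = bebae$


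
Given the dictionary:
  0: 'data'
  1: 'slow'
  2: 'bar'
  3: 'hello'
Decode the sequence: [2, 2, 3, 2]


Look up each index in the dictionary:
  2 -> 'bar'
  2 -> 'bar'
  3 -> 'hello'
  2 -> 'bar'

Decoded: "bar bar hello bar"


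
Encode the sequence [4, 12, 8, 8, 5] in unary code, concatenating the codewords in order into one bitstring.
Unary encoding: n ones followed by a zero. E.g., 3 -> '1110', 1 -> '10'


Encode each number as n ones followed by a terminating 0:
  4 -> 11110 (5 bits)
  12 -> 1111111111110 (13 bits)
  8 -> 111111110 (9 bits)
  8 -> 111111110 (9 bits)
  5 -> 111110 (6 bits)
Total length = 5 + 13 + 9 + 9 + 6 = 42 bits.

Unary([4, 12, 8, 8, 5]) = 111101111111111110111111110111111110111110 (42 bits)


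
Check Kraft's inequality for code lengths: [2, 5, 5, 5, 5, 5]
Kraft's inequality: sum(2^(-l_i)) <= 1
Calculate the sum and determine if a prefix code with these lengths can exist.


Sum = 2^(-2) + 2^(-5) + 2^(-5) + 2^(-5) + 2^(-5) + 2^(-5)
    = 0.25 + 0.03125 + 0.03125 + 0.03125 + 0.03125 + 0.03125
    = 13/32 = 0.40625
Since 0.40625 <= 1, Kraft's inequality IS satisfied.
A prefix code with these lengths CAN exist.

Kraft sum = 0.40625. Satisfied.


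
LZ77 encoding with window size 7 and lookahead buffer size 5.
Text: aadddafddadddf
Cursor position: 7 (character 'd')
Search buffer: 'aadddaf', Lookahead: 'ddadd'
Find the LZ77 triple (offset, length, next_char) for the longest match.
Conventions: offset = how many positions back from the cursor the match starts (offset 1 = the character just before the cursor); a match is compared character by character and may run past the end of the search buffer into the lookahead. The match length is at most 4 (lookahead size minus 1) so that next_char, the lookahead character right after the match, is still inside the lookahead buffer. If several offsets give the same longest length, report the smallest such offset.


Try each offset into the search buffer:
  offset=1 (pos 6, char 'f'): match length 0
  offset=2 (pos 5, char 'a'): match length 0
  offset=3 (pos 4, char 'd'): match length 1
  offset=4 (pos 3, char 'd'): match length 3
  offset=5 (pos 2, char 'd'): match length 2
  offset=6 (pos 1, char 'a'): match length 0
  offset=7 (pos 0, char 'a'): match length 0
Longest match has length 3 at offset 4.
next_char = character at position 7 + 3 = 10 -> 'd'

Best match: offset=4, length=3 (matching 'dda' starting at position 3)
LZ77 triple: (4, 3, 'd')
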